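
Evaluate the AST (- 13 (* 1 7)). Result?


Evaluate inner: (* 1 7) = 7
Evaluate root: (- 13 7) = 6
Result: 6


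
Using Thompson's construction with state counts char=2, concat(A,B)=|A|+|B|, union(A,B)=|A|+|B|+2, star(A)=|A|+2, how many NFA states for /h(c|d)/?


Syntax tree has 3 char leaf(s), 1 union(s), 0 star(s)
chars contribute 3×2 = 6; each union adds +2; each star adds +2
Total: 6 + 2 + 0 = 8 states


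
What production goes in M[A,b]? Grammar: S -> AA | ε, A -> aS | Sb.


For [A, b]: 'b' ∈ FIRST(Sb)
Entry: A -> Sb


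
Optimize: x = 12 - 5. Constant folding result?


12 - 5 = 7 at compile time
Optimized: x = 7


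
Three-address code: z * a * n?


Break into single-operator statements:
t1 = z * a
t2 = t1 * n


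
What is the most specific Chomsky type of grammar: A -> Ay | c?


Left-linear: every RHS is a terminal or one nonterminal followed by a terminal
Classification: Type 3 (Regular)


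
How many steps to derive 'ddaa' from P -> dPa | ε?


Derivation: P => dPa => ddPaa => ddaa
Steps: 3


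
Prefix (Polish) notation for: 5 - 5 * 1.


'*' binds tighter: tree is (- 5 (* 5 1))
Prefix: - 5 * 5 1


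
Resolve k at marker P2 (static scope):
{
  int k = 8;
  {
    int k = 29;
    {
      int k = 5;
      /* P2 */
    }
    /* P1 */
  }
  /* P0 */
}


k declared in the same block as P2
k = 5


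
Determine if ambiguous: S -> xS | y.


right-linear, alternatives start with distinct terminals 'x' vs 'y': unique leftmost derivation
Unambiguous


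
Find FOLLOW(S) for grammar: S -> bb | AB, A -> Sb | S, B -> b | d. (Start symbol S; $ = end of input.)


$ ∈ FOLLOW(S). For each A -> αBβ: add FIRST(β)\{ε} to FOLLOW(B); if β nullable, add FOLLOW(A).
FOLLOW(S) = {$, b, d}


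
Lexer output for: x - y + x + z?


Scan left to right, longest-match per lexeme
Tokens: ID(x), OP(-), ID(y), OP(+), ID(x), OP(+), ID(z)


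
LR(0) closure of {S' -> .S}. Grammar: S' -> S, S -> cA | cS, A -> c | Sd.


Start: S' -> .S
For each item with dot before a nonterminal B, add B -> .γ for every B-production
Closure: [S' -> .S, S -> .cA, S -> .cS]


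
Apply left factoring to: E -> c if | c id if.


Common prefix: 'c'
Factored: E -> c E', E' -> if | id if


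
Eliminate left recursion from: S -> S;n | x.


Left-recursive alternatives: S;n; non-recursive: x
Introduce S': S -> xS', S' -> ;nS' | ε


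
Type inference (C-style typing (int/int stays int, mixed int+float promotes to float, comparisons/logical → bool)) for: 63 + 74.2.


Operand types: int + float
Rule: mixed int/float promotes to float; int/int stays int
Result type: float


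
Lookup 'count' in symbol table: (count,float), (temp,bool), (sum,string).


Lookup 'count' → type float


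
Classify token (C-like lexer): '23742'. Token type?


Pattern: digits only
Type: INTEGER_LITERAL


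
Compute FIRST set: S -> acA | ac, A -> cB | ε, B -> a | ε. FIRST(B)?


Per alternative of B: FIRST(a) = {a}; FIRST(ε) = {ε}
FIRST(B) = {a, ε}


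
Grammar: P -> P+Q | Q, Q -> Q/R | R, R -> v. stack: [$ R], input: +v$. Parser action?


'R' (not preceded by Q/) is the handle for Q -> R
Action: reduce (Q -> R)


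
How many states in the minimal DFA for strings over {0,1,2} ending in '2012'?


Track the longest suffix of input matching a prefix of '2012': 5 classes (prefixes of length 0..4)
Minimal DFA: 5 states


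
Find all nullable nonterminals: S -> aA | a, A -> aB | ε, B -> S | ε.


A nonterminal is nullable iff some alternative derives ε (directly, or every symbol in it is nullable)
Nullable: {A, B}


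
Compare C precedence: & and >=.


'>=' is relational (level 7); '&' is bitwise AND (level 5)
Higher level binds tighter
'>=' has higher precedence than '&'


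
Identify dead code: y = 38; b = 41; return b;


y is assigned but never read
Dead: 'y = 38'


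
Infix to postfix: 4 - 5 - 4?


Left to right (same or higher precedence on left)
Postfix: 4 5 - 4 -


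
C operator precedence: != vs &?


'!=' is equality (level 6); '&' is bitwise AND (level 5)
Higher level binds tighter
'!=' has higher precedence than '&'


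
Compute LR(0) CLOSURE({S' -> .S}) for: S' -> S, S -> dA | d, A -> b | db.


Start: S' -> .S
For each item with dot before a nonterminal B, add B -> .γ for every B-production
Closure: [S' -> .S, S -> .dA, S -> .d]


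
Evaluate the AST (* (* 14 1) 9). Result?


Evaluate inner: (* 14 1) = 14
Evaluate root: (* 14 9) = 126
Result: 126


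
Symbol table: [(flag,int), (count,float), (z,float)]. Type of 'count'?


Lookup 'count' → type float


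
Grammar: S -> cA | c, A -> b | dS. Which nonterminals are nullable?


A nonterminal is nullable iff some alternative derives ε (directly, or every symbol in it is nullable)
Nullable: {}


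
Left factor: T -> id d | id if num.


Common prefix: 'id'
Factored: T -> id T', T' -> d | if num


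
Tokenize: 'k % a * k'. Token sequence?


Scan left to right, longest-match per lexeme
Tokens: ID(k), OP(%), ID(a), OP(*), ID(k)


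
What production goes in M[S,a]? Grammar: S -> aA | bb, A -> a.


For [S, a]: 'a' ∈ FIRST(aA)
Entry: S -> aA


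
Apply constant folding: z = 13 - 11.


13 - 11 = 2 at compile time
Optimized: z = 2


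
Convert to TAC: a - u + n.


Break into single-operator statements:
t1 = a - u
t2 = t1 + n


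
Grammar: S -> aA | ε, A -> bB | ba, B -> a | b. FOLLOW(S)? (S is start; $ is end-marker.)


$ ∈ FOLLOW(S). For each A -> αBβ: add FIRST(β)\{ε} to FOLLOW(B); if β nullable, add FOLLOW(A).
FOLLOW(S) = {$}


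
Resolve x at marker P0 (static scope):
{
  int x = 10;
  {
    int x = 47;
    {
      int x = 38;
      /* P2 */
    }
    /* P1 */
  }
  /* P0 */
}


x declared in the same block as P0
x = 10


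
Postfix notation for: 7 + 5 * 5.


* has higher precedence, evaluate 5*5 first
Postfix: 7 5 5 * +


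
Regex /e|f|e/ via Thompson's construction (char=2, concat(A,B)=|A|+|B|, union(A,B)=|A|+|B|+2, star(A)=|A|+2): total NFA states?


Syntax tree has 3 char leaf(s), 2 union(s), 0 star(s)
chars contribute 3×2 = 6; each union adds +2; each star adds +2
Total: 6 + 4 + 0 = 10 states


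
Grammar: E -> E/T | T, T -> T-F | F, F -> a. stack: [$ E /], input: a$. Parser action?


no handle ('E/' is not any RHS); shift 'a'
Action: shift


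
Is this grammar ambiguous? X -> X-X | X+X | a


'a-a+a' has two parse trees (no precedence encoded between - and +)
Ambiguous


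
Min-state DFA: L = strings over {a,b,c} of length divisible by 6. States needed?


Track length mod 6: states 0..5, accept at 0
Minimal DFA: 6 states


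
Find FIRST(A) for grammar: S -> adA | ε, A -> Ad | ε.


Per alternative of A: FIRST(Ad) = {d}; FIRST(ε) = {ε}
FIRST(A) = {d, ε}


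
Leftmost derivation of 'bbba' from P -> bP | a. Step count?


Derivation: P => bP => bbP => bbbP => bbba
Steps: 4


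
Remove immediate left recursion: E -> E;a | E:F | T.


Left-recursive alternatives: E;a, E:F; non-recursive: T
Introduce E': E -> TE', E' -> ;aE' | :FE' | ε


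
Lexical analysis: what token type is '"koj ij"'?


Pattern: double-quoted sequence
Type: STRING_LITERAL


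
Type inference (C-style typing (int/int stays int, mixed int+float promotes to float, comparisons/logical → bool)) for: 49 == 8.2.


Operand types: int == float
Rule: comparison yields bool
Result type: bool


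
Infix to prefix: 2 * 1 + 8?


left-to-right (same/higher precedence on left): tree is (+ (* 2 1) 8)
Prefix: + * 2 1 8


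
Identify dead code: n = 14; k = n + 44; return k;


n is read by k's definition; k is returned
No dead code


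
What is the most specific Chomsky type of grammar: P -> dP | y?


Right-linear: every RHS is a terminal or a terminal followed by one nonterminal
Classification: Type 3 (Regular)


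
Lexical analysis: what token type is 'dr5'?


Pattern: letter/underscore followed by alphanumerics, not a keyword
Type: IDENTIFIER


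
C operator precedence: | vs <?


'<' is relational (level 7); '|' is bitwise OR (level 3)
Higher level binds tighter
'<' has higher precedence than '|'


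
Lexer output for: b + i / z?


Scan left to right, longest-match per lexeme
Tokens: ID(b), OP(+), ID(i), OP(/), ID(z)


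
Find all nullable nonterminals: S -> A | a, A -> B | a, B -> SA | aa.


A nonterminal is nullable iff some alternative derives ε (directly, or every symbol in it is nullable)
Nullable: {}


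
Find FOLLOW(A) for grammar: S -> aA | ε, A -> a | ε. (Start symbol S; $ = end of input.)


$ ∈ FOLLOW(S). For each A -> αBβ: add FIRST(β)\{ε} to FOLLOW(B); if β nullable, add FOLLOW(A).
FOLLOW(A) = {$}


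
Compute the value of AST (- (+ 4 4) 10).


Evaluate inner: (+ 4 4) = 8
Evaluate root: (- 8 10) = -2
Result: -2


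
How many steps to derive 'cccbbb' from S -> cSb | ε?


Derivation: S => cSb => ccSbb => cccSbbb => cccbbb
Steps: 4


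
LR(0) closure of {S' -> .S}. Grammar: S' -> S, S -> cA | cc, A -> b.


Start: S' -> .S
For each item with dot before a nonterminal B, add B -> .γ for every B-production
Closure: [S' -> .S, S -> .cA, S -> .cc]


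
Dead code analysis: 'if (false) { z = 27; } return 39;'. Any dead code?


condition is constant false, so the whole block is unreachable
Dead: 'if (false) { z = 27; }'


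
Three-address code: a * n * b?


Break into single-operator statements:
t1 = a * n
t2 = t1 * b


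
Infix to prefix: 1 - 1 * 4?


'*' binds tighter: tree is (- 1 (* 1 4))
Prefix: - 1 * 1 4


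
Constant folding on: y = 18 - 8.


18 - 8 = 10 at compile time
Optimized: y = 10


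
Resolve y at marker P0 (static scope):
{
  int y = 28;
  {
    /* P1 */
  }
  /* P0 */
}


y declared in the same block as P0
y = 28


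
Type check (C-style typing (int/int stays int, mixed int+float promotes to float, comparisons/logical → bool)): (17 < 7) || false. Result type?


Operand types: bool || bool
Rule: logical operators take bool operands and yield bool
Result type: bool


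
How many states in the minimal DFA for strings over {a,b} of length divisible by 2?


Track length mod 2: states 0..1, accept at 0
Minimal DFA: 2 states


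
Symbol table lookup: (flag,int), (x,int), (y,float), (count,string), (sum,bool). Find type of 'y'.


Lookup 'y' → type float


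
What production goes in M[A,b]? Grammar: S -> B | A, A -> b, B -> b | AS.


For [A, b]: 'b' ∈ FIRST(b)
Entry: A -> b


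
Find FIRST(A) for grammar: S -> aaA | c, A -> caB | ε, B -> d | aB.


Per alternative of A: FIRST(caB) = {c}; FIRST(ε) = {ε}
FIRST(A) = {c, ε}


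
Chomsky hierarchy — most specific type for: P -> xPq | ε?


Single nonterminal LHS, but x^n q^n is not regular
Classification: Type 2 (Context-Free)


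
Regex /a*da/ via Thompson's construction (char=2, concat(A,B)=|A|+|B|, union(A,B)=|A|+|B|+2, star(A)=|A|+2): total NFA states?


Syntax tree has 3 char leaf(s), 0 union(s), 1 star(s)
chars contribute 3×2 = 6; each union adds +2; each star adds +2
Total: 6 + 0 + 2 = 8 states


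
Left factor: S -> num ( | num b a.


Common prefix: 'num'
Factored: S -> num S', S' -> ( | b a


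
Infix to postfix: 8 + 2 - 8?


Left to right (same or higher precedence on left)
Postfix: 8 2 + 8 -


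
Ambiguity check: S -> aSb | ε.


balanced a^n…b^n: each string has a unique parse
Unambiguous


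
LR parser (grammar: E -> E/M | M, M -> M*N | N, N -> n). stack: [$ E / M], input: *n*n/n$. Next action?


'*' can extend M; shift to build M -> M*N
Action: shift


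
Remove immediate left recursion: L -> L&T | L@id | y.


Left-recursive alternatives: L&T, L@id; non-recursive: y
Introduce L': L -> yL', L' -> &TL' | @idL' | ε


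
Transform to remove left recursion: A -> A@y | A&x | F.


Left-recursive alternatives: A@y, A&x; non-recursive: F
Introduce A': A -> FA', A' -> @yA' | &xA' | ε


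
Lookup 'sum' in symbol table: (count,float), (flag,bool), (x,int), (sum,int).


Lookup 'sum' → type int


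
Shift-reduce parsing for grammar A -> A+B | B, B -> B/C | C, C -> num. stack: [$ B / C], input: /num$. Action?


handle 'B/C' on top
Action: reduce (B -> B/C)


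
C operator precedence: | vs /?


'/' is multiplicative (level 10); '|' is bitwise OR (level 3)
Higher level binds tighter
'/' has higher precedence than '|'


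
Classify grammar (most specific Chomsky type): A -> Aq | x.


Left-linear: every RHS is a terminal or one nonterminal followed by a terminal
Classification: Type 3 (Regular)


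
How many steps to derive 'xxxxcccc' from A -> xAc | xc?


Derivation: A => xAc => xxAcc => xxxAccc => xxxxcccc
Steps: 4


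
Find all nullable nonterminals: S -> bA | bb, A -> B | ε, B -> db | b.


A nonterminal is nullable iff some alternative derives ε (directly, or every symbol in it is nullable)
Nullable: {A}


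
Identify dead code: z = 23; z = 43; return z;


first assignment to z is overwritten before any read
Dead: 'z = 23'


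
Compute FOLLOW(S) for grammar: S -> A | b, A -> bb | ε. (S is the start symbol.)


$ ∈ FOLLOW(S). For each A -> αBβ: add FIRST(β)\{ε} to FOLLOW(B); if β nullable, add FOLLOW(A).
FOLLOW(S) = {$}


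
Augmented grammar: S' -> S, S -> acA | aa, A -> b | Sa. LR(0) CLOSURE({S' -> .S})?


Start: S' -> .S
For each item with dot before a nonterminal B, add B -> .γ for every B-production
Closure: [S' -> .S, S -> .acA, S -> .aa]


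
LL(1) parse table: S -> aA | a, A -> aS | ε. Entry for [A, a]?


For [A, a]: 'a' ∈ FIRST(aS)
Entry: A -> aS


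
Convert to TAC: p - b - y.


Break into single-operator statements:
t1 = p - b
t2 = t1 - y


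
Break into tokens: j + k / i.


Scan left to right, longest-match per lexeme
Tokens: ID(j), OP(+), ID(k), OP(/), ID(i)


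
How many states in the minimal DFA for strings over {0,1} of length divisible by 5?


Track length mod 5: states 0..4, accept at 0
Minimal DFA: 5 states


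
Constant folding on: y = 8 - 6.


8 - 6 = 2 at compile time
Optimized: y = 2


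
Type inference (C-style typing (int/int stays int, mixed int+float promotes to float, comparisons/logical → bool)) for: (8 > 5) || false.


Operand types: bool || bool
Rule: logical operators take bool operands and yield bool
Result type: bool


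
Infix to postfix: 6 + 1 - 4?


Left to right (same or higher precedence on left)
Postfix: 6 1 + 4 -


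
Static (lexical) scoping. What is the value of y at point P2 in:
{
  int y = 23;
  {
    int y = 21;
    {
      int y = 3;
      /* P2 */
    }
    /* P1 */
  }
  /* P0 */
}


y declared in the same block as P2
y = 3


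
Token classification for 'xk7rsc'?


Pattern: letter/underscore followed by alphanumerics, not a keyword
Type: IDENTIFIER


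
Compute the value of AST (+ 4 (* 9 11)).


Evaluate inner: (* 9 11) = 99
Evaluate root: (+ 4 99) = 103
Result: 103


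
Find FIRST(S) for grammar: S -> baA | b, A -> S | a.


Per alternative of S: FIRST(baA) = {b}; FIRST(b) = {b}
FIRST(S) = {b}


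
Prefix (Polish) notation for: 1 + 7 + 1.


left-to-right (same/higher precedence on left): tree is (+ (+ 1 7) 1)
Prefix: + + 1 7 1


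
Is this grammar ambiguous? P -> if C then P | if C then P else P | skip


dangling else: 'if C then if C then skip else skip' parses two ways
Ambiguous


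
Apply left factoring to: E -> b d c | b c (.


Common prefix: 'b'
Factored: E -> b E', E' -> d c | c (


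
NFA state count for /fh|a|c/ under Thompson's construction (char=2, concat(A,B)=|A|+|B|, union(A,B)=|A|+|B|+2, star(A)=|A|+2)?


Syntax tree has 4 char leaf(s), 2 union(s), 0 star(s)
chars contribute 4×2 = 8; each union adds +2; each star adds +2
Total: 8 + 4 + 0 = 12 states


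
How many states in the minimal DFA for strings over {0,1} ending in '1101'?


Track the longest suffix of input matching a prefix of '1101': 5 classes (prefixes of length 0..4)
Minimal DFA: 5 states


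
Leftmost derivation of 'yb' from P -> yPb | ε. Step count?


Derivation: P => yPb => yb
Steps: 2


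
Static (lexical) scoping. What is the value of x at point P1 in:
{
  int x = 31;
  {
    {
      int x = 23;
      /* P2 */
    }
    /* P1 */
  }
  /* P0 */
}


P1's block does not declare x; resolves to the enclosing declaration at depth 0
x = 31


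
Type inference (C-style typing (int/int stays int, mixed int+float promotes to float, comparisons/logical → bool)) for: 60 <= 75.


Operand types: int <= int
Rule: comparison yields bool
Result type: bool


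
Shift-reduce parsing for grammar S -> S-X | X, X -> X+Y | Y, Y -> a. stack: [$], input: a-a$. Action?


no handle on stack; shift 'a'
Action: shift


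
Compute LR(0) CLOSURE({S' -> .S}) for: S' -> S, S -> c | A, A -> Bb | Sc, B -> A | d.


Start: S' -> .S
For each item with dot before a nonterminal B, add B -> .γ for every B-production
Closure: [S' -> .S, S -> .c, S -> .A, A -> .Bb, A -> .Sc, B -> .A, B -> .d]


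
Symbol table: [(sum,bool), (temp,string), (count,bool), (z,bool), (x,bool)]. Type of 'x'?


Lookup 'x' → type bool


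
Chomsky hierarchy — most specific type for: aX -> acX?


LHS has context (more than one symbol) and |LHS| ≤ |RHS|
Classification: Type 1 (Context-Sensitive)


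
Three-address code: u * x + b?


Break into single-operator statements:
t1 = u * x
t2 = t1 + b


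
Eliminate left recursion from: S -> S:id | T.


Left-recursive alternatives: S:id; non-recursive: T
Introduce S': S -> TS', S' -> :idS' | ε


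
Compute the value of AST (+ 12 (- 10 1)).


Evaluate inner: (- 10 1) = 9
Evaluate root: (+ 12 9) = 21
Result: 21


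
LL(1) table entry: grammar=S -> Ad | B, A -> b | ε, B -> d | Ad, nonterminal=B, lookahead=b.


For [B, b]: 'b' ∈ FIRST(Ad)
Entry: B -> Ad


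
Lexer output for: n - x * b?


Scan left to right, longest-match per lexeme
Tokens: ID(n), OP(-), ID(x), OP(*), ID(b)


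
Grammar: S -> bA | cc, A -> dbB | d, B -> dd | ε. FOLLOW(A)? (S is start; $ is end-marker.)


$ ∈ FOLLOW(S). For each A -> αBβ: add FIRST(β)\{ε} to FOLLOW(B); if β nullable, add FOLLOW(A).
FOLLOW(A) = {$}


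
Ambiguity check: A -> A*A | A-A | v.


'v*v-v' has two parse trees (no precedence encoded between * and -)
Ambiguous


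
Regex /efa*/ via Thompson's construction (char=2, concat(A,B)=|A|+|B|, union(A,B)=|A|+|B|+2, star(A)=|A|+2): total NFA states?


Syntax tree has 3 char leaf(s), 0 union(s), 1 star(s)
chars contribute 3×2 = 6; each union adds +2; each star adds +2
Total: 6 + 0 + 2 = 8 states


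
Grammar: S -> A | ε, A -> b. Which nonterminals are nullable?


A nonterminal is nullable iff some alternative derives ε (directly, or every symbol in it is nullable)
Nullable: {S}


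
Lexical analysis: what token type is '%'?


Pattern: operator symbol
Type: OPERATOR


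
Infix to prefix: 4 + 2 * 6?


'*' binds tighter: tree is (+ 4 (* 2 6))
Prefix: + 4 * 2 6


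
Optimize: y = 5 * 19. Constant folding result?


5 * 19 = 95 at compile time
Optimized: y = 95


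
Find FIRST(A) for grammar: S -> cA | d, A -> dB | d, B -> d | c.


Per alternative of A: FIRST(dB) = {d}; FIRST(d) = {d}
FIRST(A) = {d}


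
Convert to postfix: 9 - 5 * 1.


* has higher precedence, evaluate 5*1 first
Postfix: 9 5 1 * -


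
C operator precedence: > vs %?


'%' is multiplicative (level 10); '>' is relational (level 7)
Higher level binds tighter
'%' has higher precedence than '>'


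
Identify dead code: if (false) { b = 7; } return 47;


condition is constant false, so the whole block is unreachable
Dead: 'if (false) { b = 7; }'


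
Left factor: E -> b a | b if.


Common prefix: 'b'
Factored: E -> b E', E' -> a | if


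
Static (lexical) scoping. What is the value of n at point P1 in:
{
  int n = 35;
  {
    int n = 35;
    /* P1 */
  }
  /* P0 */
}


n declared in the same block as P1
n = 35


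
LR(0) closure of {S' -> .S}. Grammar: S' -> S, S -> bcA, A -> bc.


Start: S' -> .S
For each item with dot before a nonterminal B, add B -> .γ for every B-production
Closure: [S' -> .S, S -> .bcA]


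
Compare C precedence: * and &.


'*' is multiplicative (level 10); '&' is bitwise AND (level 5)
Higher level binds tighter
'*' has higher precedence than '&'


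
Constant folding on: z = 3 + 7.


3 + 7 = 10 at compile time
Optimized: z = 10


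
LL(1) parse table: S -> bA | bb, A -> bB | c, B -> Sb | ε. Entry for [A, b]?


For [A, b]: 'b' ∈ FIRST(bB)
Entry: A -> bB


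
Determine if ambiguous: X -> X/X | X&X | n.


'n/n&n' has two parse trees (no precedence encoded between / and &)
Ambiguous


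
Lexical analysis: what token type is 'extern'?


Pattern: reserved word
Type: KEYWORD


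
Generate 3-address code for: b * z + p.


Break into single-operator statements:
t1 = b * z
t2 = t1 + p


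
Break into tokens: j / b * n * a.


Scan left to right, longest-match per lexeme
Tokens: ID(j), OP(/), ID(b), OP(*), ID(n), OP(*), ID(a)


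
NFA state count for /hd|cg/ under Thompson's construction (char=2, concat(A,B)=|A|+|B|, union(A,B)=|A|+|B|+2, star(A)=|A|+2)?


Syntax tree has 4 char leaf(s), 1 union(s), 0 star(s)
chars contribute 4×2 = 8; each union adds +2; each star adds +2
Total: 8 + 2 + 0 = 10 states


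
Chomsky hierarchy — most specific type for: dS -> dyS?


LHS has context (more than one symbol) and |LHS| ≤ |RHS|
Classification: Type 1 (Context-Sensitive)


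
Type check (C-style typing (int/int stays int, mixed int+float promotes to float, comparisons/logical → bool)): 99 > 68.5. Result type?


Operand types: int > float
Rule: comparison yields bool
Result type: bool


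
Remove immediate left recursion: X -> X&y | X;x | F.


Left-recursive alternatives: X&y, X;x; non-recursive: F
Introduce X': X -> FX', X' -> &yX' | ;xX' | ε


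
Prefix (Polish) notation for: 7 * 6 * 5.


left-to-right (same/higher precedence on left): tree is (* (* 7 6) 5)
Prefix: * * 7 6 5


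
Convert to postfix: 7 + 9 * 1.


* has higher precedence, evaluate 9*1 first
Postfix: 7 9 1 * +


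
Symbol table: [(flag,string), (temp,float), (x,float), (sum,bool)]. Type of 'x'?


Lookup 'x' → type float


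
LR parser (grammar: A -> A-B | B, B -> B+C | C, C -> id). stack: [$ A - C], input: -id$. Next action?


'C' (not preceded by B+) is the handle for B -> C
Action: reduce (B -> C)


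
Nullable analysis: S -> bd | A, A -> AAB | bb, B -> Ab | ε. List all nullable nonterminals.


A nonterminal is nullable iff some alternative derives ε (directly, or every symbol in it is nullable)
Nullable: {B}


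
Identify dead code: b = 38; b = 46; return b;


first assignment to b is overwritten before any read
Dead: 'b = 38'


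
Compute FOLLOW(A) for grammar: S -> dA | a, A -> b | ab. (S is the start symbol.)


$ ∈ FOLLOW(S). For each A -> αBβ: add FIRST(β)\{ε} to FOLLOW(B); if β nullable, add FOLLOW(A).
FOLLOW(A) = {$}


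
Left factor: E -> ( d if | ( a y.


Common prefix: '('
Factored: E -> ( E', E' -> d if | a y


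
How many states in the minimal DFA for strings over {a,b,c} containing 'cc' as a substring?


KMP-style automaton: 2 progress states + 1 absorbing accept = 3
Minimal DFA: 3 states


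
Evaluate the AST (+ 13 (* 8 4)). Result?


Evaluate inner: (* 8 4) = 32
Evaluate root: (+ 13 32) = 45
Result: 45


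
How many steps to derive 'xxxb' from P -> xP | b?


Derivation: P => xP => xxP => xxxP => xxxb
Steps: 4


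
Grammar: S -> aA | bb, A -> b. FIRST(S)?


Per alternative of S: FIRST(aA) = {a}; FIRST(bb) = {b}
FIRST(S) = {a, b}


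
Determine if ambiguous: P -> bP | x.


right-linear, alternatives start with distinct terminals 'b' vs 'x': unique leftmost derivation
Unambiguous


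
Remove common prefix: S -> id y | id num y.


Common prefix: 'id'
Factored: S -> id S', S' -> y | num y


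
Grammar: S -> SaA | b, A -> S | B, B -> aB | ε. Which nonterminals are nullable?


A nonterminal is nullable iff some alternative derives ε (directly, or every symbol in it is nullable)
Nullable: {A, B}


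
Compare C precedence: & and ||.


'&' is bitwise AND (level 5); '||' is logical OR (level 1)
Higher level binds tighter
'&' has higher precedence than '||'


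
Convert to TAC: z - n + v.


Break into single-operator statements:
t1 = z - n
t2 = t1 + v


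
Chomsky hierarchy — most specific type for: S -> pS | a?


Right-linear: every RHS is a terminal or a terminal followed by one nonterminal
Classification: Type 3 (Regular)


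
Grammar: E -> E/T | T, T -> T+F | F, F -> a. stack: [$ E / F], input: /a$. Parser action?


'F' (not preceded by T+) is the handle for T -> F
Action: reduce (T -> F)


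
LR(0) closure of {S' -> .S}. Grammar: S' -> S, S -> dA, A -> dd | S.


Start: S' -> .S
For each item with dot before a nonterminal B, add B -> .γ for every B-production
Closure: [S' -> .S, S -> .dA]


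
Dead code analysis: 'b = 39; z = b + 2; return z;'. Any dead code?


b is read by z's definition; z is returned
No dead code


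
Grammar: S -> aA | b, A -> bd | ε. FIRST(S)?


Per alternative of S: FIRST(aA) = {a}; FIRST(b) = {b}
FIRST(S) = {a, b}


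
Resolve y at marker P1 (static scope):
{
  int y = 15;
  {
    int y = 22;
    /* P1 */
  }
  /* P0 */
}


y declared in the same block as P1
y = 22


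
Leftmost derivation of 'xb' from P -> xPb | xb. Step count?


Derivation: P => xb
Steps: 1


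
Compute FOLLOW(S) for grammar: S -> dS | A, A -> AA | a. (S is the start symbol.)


$ ∈ FOLLOW(S). For each A -> αBβ: add FIRST(β)\{ε} to FOLLOW(B); if β nullable, add FOLLOW(A).
FOLLOW(S) = {$}


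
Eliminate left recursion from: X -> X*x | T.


Left-recursive alternatives: X*x; non-recursive: T
Introduce X': X -> TX', X' -> *xX' | ε


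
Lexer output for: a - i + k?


Scan left to right, longest-match per lexeme
Tokens: ID(a), OP(-), ID(i), OP(+), ID(k)


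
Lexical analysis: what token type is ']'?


Pattern: delimiter/punctuation
Type: PUNCTUATION


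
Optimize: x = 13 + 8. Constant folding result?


13 + 8 = 21 at compile time
Optimized: x = 21


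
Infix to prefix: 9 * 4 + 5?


left-to-right (same/higher precedence on left): tree is (+ (* 9 4) 5)
Prefix: + * 9 4 5


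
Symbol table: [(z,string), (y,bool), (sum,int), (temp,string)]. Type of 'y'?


Lookup 'y' → type bool


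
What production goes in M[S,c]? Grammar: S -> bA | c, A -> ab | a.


For [S, c]: 'c' ∈ FIRST(c)
Entry: S -> c


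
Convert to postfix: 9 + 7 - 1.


Left to right (same or higher precedence on left)
Postfix: 9 7 + 1 -


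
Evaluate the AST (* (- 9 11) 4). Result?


Evaluate inner: (- 9 11) = -2
Evaluate root: (* -2 4) = -8
Result: -8


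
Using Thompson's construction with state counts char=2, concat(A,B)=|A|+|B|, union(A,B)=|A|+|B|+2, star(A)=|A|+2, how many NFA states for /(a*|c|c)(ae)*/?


Syntax tree has 5 char leaf(s), 2 union(s), 2 star(s)
chars contribute 5×2 = 10; each union adds +2; each star adds +2
Total: 10 + 4 + 4 = 18 states


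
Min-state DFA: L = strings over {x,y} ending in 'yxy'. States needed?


Track the longest suffix of input matching a prefix of 'yxy': 4 classes (prefixes of length 0..3)
Minimal DFA: 4 states


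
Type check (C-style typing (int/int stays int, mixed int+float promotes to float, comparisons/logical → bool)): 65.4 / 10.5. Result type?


Operand types: float / float
Rule: mixed int/float promotes to float; int/int stays int
Result type: float


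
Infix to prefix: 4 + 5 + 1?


left-to-right (same/higher precedence on left): tree is (+ (+ 4 5) 1)
Prefix: + + 4 5 1


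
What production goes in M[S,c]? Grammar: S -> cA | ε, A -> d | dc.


For [S, c]: 'c' ∈ FIRST(cA)
Entry: S -> cA


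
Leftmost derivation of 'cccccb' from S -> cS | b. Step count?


Derivation: S => cS => ccS => cccS => ccccS => cccccS => cccccb
Steps: 6


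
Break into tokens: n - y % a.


Scan left to right, longest-match per lexeme
Tokens: ID(n), OP(-), ID(y), OP(%), ID(a)


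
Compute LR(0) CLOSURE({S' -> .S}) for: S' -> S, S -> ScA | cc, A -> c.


Start: S' -> .S
For each item with dot before a nonterminal B, add B -> .γ for every B-production
Closure: [S' -> .S, S -> .ScA, S -> .cc]


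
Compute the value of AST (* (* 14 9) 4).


Evaluate inner: (* 14 9) = 126
Evaluate root: (* 126 4) = 504
Result: 504


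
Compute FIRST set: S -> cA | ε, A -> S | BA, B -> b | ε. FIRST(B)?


Per alternative of B: FIRST(b) = {b}; FIRST(ε) = {ε}
FIRST(B) = {b, ε}


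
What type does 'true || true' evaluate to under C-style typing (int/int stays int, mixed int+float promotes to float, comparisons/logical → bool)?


Operand types: bool || bool
Rule: logical operators take bool operands and yield bool
Result type: bool


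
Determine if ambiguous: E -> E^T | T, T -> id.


precedence layered via separate nonterminal T: deterministic
Unambiguous


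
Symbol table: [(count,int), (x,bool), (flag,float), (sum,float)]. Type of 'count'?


Lookup 'count' → type int


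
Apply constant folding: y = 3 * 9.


3 * 9 = 27 at compile time
Optimized: y = 27


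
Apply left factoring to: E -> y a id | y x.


Common prefix: 'y'
Factored: E -> y E', E' -> a id | x


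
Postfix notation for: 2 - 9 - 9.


Left to right (same or higher precedence on left)
Postfix: 2 9 - 9 -


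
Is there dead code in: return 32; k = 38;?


statement follows a return and is unreachable
Dead: 'k = 38'


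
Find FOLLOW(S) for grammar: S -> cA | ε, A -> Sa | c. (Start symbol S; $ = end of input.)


$ ∈ FOLLOW(S). For each A -> αBβ: add FIRST(β)\{ε} to FOLLOW(B); if β nullable, add FOLLOW(A).
FOLLOW(S) = {$, a}


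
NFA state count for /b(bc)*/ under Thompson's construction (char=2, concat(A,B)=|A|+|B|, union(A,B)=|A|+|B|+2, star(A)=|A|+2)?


Syntax tree has 3 char leaf(s), 0 union(s), 1 star(s)
chars contribute 3×2 = 6; each union adds +2; each star adds +2
Total: 6 + 0 + 2 = 8 states


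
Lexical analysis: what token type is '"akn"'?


Pattern: double-quoted sequence
Type: STRING_LITERAL


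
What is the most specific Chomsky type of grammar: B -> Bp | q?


Left-linear: every RHS is a terminal or one nonterminal followed by a terminal
Classification: Type 3 (Regular)


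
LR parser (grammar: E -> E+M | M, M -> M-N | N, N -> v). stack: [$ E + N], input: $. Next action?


'N' (not preceded by M-) is the handle for M -> N
Action: reduce (M -> N)


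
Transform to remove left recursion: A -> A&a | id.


Left-recursive alternatives: A&a; non-recursive: id
Introduce A': A -> idA', A' -> &aA' | ε


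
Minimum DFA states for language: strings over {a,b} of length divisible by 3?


Track length mod 3: states 0..2, accept at 0
Minimal DFA: 3 states


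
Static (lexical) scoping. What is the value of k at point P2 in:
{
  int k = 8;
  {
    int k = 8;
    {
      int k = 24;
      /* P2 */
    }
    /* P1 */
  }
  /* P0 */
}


k declared in the same block as P2
k = 24


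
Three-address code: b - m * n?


Break into single-operator statements:
t1 = m * n
t2 = b - t1


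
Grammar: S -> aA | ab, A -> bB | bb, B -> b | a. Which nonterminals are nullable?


A nonterminal is nullable iff some alternative derives ε (directly, or every symbol in it is nullable)
Nullable: {}


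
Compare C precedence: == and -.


'-' is additive (level 9); '==' is equality (level 6)
Higher level binds tighter
'-' has higher precedence than '=='


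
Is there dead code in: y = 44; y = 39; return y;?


first assignment to y is overwritten before any read
Dead: 'y = 44'


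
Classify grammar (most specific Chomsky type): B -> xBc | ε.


Single nonterminal LHS, but x^n c^n is not regular
Classification: Type 2 (Context-Free)


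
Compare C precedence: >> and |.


'>>' is shift (level 8); '|' is bitwise OR (level 3)
Higher level binds tighter
'>>' has higher precedence than '|'


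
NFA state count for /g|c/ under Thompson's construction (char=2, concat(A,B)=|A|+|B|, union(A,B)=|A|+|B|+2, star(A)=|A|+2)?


Syntax tree has 2 char leaf(s), 1 union(s), 0 star(s)
chars contribute 2×2 = 4; each union adds +2; each star adds +2
Total: 4 + 2 + 0 = 6 states


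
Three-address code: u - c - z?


Break into single-operator statements:
t1 = u - c
t2 = t1 - z


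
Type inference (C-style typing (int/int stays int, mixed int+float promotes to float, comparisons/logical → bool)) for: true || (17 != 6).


Operand types: bool || bool
Rule: logical operators take bool operands and yield bool
Result type: bool


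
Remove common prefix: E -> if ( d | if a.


Common prefix: 'if'
Factored: E -> if E', E' -> ( d | a


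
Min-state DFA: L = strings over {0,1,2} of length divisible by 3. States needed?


Track length mod 3: states 0..2, accept at 0
Minimal DFA: 3 states


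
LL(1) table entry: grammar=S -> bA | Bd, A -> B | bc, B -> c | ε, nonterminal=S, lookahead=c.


For [S, c]: 'c' ∈ FIRST(Bd)
Entry: S -> Bd


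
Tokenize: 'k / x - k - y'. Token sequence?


Scan left to right, longest-match per lexeme
Tokens: ID(k), OP(/), ID(x), OP(-), ID(k), OP(-), ID(y)


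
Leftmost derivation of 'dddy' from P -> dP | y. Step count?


Derivation: P => dP => ddP => dddP => dddy
Steps: 4


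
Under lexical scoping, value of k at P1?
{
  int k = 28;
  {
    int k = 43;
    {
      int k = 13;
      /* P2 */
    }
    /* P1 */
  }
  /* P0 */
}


k declared in the same block as P1
k = 43


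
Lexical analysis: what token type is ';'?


Pattern: delimiter/punctuation
Type: PUNCTUATION


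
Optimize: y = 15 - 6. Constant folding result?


15 - 6 = 9 at compile time
Optimized: y = 9


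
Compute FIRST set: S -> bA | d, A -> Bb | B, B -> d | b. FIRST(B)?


Per alternative of B: FIRST(d) = {d}; FIRST(b) = {b}
FIRST(B) = {b, d}


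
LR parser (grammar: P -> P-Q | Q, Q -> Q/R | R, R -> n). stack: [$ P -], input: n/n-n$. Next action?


no handle ('P-' is not any RHS); shift 'n'
Action: shift


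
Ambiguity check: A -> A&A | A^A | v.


'v&v^v' has two parse trees (no precedence encoded between & and ^)
Ambiguous


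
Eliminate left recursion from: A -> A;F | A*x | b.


Left-recursive alternatives: A;F, A*x; non-recursive: b
Introduce A': A -> bA', A' -> ;FA' | *xA' | ε


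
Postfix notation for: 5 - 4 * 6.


* has higher precedence, evaluate 4*6 first
Postfix: 5 4 6 * -


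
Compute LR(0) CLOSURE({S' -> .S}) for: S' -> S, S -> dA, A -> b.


Start: S' -> .S
For each item with dot before a nonterminal B, add B -> .γ for every B-production
Closure: [S' -> .S, S -> .dA]


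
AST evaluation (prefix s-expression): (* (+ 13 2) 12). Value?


Evaluate inner: (+ 13 2) = 15
Evaluate root: (* 15 12) = 180
Result: 180


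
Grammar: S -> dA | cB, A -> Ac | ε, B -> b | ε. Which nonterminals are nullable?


A nonterminal is nullable iff some alternative derives ε (directly, or every symbol in it is nullable)
Nullable: {A, B}


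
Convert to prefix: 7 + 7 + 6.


left-to-right (same/higher precedence on left): tree is (+ (+ 7 7) 6)
Prefix: + + 7 7 6


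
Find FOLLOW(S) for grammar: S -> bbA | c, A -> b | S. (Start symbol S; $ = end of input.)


$ ∈ FOLLOW(S). For each A -> αBβ: add FIRST(β)\{ε} to FOLLOW(B); if β nullable, add FOLLOW(A).
FOLLOW(S) = {$}


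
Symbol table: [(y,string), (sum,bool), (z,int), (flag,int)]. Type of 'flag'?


Lookup 'flag' → type int


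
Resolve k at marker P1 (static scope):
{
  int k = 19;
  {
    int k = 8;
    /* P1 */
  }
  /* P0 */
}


k declared in the same block as P1
k = 8


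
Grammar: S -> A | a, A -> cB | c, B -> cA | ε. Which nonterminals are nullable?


A nonterminal is nullable iff some alternative derives ε (directly, or every symbol in it is nullable)
Nullable: {B}


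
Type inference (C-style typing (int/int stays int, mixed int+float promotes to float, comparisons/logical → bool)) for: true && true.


Operand types: bool && bool
Rule: logical operators take bool operands and yield bool
Result type: bool


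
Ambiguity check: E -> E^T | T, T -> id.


precedence layered via separate nonterminal T: deterministic
Unambiguous


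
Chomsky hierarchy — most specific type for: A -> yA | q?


Right-linear: every RHS is a terminal or a terminal followed by one nonterminal
Classification: Type 3 (Regular)


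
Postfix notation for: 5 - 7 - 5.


Left to right (same or higher precedence on left)
Postfix: 5 7 - 5 -


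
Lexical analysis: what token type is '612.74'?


Pattern: digits with a decimal point
Type: FLOAT_LITERAL


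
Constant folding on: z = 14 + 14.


14 + 14 = 28 at compile time
Optimized: z = 28


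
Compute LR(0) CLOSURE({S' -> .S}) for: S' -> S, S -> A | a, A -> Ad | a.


Start: S' -> .S
For each item with dot before a nonterminal B, add B -> .γ for every B-production
Closure: [S' -> .S, S -> .A, S -> .a, A -> .Ad, A -> .a]


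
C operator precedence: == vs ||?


'==' is equality (level 6); '||' is logical OR (level 1)
Higher level binds tighter
'==' has higher precedence than '||'


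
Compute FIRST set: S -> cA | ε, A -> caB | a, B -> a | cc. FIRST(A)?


Per alternative of A: FIRST(caB) = {c}; FIRST(a) = {a}
FIRST(A) = {a, c}


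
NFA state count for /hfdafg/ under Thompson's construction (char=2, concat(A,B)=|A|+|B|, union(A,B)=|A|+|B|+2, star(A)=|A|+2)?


Syntax tree has 6 char leaf(s), 0 union(s), 0 star(s)
chars contribute 6×2 = 12; each union adds +2; each star adds +2
Total: 12 + 0 + 0 = 12 states


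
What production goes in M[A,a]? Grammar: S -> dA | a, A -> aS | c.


For [A, a]: 'a' ∈ FIRST(aS)
Entry: A -> aS


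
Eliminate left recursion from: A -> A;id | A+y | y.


Left-recursive alternatives: A;id, A+y; non-recursive: y
Introduce A': A -> yA', A' -> ;idA' | +yA' | ε


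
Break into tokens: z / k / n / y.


Scan left to right, longest-match per lexeme
Tokens: ID(z), OP(/), ID(k), OP(/), ID(n), OP(/), ID(y)


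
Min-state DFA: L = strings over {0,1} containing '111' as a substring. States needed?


KMP-style automaton: 3 progress states + 1 absorbing accept = 4
Minimal DFA: 4 states


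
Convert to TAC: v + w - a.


Break into single-operator statements:
t1 = v + w
t2 = t1 - a


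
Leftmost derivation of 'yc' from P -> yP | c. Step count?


Derivation: P => yP => yc
Steps: 2


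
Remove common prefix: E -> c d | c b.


Common prefix: 'c'
Factored: E -> c E', E' -> d | b


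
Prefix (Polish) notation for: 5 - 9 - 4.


left-to-right (same/higher precedence on left): tree is (- (- 5 9) 4)
Prefix: - - 5 9 4


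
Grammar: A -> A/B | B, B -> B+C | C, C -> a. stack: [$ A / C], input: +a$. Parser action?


'C' (not preceded by B+) is the handle for B -> C
Action: reduce (B -> C)


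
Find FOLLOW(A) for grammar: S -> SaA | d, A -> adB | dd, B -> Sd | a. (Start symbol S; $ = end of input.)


$ ∈ FOLLOW(S). For each A -> αBβ: add FIRST(β)\{ε} to FOLLOW(B); if β nullable, add FOLLOW(A).
FOLLOW(A) = {$, a, d}
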